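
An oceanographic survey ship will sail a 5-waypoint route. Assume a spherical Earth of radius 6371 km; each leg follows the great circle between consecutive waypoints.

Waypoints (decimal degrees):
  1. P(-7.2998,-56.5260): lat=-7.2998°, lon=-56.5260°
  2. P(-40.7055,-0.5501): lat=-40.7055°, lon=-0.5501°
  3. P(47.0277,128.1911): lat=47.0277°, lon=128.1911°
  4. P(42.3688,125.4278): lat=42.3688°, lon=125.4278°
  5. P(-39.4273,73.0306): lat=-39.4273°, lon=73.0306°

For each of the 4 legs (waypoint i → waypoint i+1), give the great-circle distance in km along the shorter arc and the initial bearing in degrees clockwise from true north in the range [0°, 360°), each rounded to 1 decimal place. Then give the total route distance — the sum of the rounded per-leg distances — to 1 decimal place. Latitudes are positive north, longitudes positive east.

Leg 1: φ1=-0.1274055, φ2=-0.7104450, Δφ=-0.5830395, Δλ=0.9769638 rad; a=sin²(Δφ/2)+cosφ1·cosφ2·sin²(Δλ/2)=0.2481998516; c=2·atan2(√a, √(1-a))=1.043035273; dist=6371·c=6645.178 ≈ 6645.2 km; running total=6645.2 km
Leg 1 bearing: y=sinΔλ·cosφ2=0.62829159, x=cosφ1·sinφ2-sinφ1·cosφ2·cosΔλ=-0.59298939; θ=atan2(y, x)=133.3443° ≈ 133.3°
Leg 2: φ1=-0.7104450, φ2=0.8207882, Δφ=1.5312332, Δλ=2.2469578 rad; a=sin²(Δφ/2)+cosφ1·cosφ2·sin²(Δλ/2)=0.9002789054; c=2·atan2(√a, √(1-a))=2.499021807; dist=6371·c=15921.268 ≈ 15921.3 km; running total=22566.5 km
Leg 2 bearing: y=sinΔλ·cosφ2=0.53166965, x=cosφ1·sinφ2-sinφ1·cosφ2·cosΔλ=0.27646803; θ=atan2(y, x)=62.5256° ≈ 62.5°
Leg 3: φ1=0.8207882, φ2=0.7394751, Δφ=-0.0813131, Δλ=-0.0482287 rad; a=sin²(Δφ/2)+cosφ1·cosφ2·sin²(Δλ/2)=0.0019448421; c=2·atan2(√a, √(1-a))=0.088229341; dist=6371·c=562.109 ≈ 562.1 km; running total=23128.6 km
Leg 3 bearing: y=sinΔλ·cosφ2=-0.03561862, x=cosφ1·sinφ2-sinφ1·cosφ2·cosΔλ=-0.08059499; θ=atan2(y, x)=-156.1572° <0 so +360° → 203.8428° ≈ 203.8°
Leg 4: φ1=0.7394751, φ2=-0.6881362, Δφ=-1.4276113, Δλ=-0.9145037 rad; a=sin²(Δφ/2)+cosφ1·cosφ2·sin²(Δλ/2)=0.5398838063; c=2·atan2(√a, √(1-a))=1.650648774; dist=6371·c=10516.283 ≈ 10516.3 km; running total=33644.9 km
Leg 4 bearing: y=sinΔλ·cosφ2=-0.61196609, x=cosφ1·sinφ2-sinφ1·cosφ2·cosΔλ=-0.78685109; θ=atan2(y, x)=-142.1263° <0 so +360° → 217.8737° ≈ 217.9°

Leg 1: dist=6645.2 km, bearing=133.3°
Leg 2: dist=15921.3 km, bearing=62.5°
Leg 3: dist=562.1 km, bearing=203.8°
Leg 4: dist=10516.3 km, bearing=217.9°
Total: 33644.9 km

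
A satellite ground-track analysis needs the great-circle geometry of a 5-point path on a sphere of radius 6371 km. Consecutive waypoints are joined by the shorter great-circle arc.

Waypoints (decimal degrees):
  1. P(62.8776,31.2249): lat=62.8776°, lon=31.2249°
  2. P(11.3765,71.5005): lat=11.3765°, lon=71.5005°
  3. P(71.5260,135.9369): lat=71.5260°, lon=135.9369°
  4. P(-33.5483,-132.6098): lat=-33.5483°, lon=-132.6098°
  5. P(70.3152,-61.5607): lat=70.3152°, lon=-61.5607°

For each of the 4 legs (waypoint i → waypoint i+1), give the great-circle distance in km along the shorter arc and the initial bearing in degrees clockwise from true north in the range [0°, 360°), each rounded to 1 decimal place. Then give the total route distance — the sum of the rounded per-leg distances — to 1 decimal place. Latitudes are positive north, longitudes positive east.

Leg 1: φ1=1.0974211, φ2=0.1985574, Δφ=-0.8988638, Δλ=0.7029418 rad; a=sin²(Δφ/2)+cosφ1·cosφ2·sin²(Δλ/2)=0.2417246428; c=2·atan2(√a, √(1-a))=1.027978625; dist=6371·c=6549.252 ≈ 6549.3 km; running total=6549.3 km
Leg 1 bearing: y=sinΔλ·cosφ2=0.63376329, x=cosφ1·sinφ2-sinφ1·cosφ2·cosΔλ=-0.57577726; θ=atan2(y, x)=132.2553° ≈ 132.3°
Leg 2: φ1=0.1985574, φ2=1.2483642, Δφ=1.0498068, Δλ=1.1246273 rad; a=sin²(Δφ/2)+cosφ1·cosφ2·sin²(Δλ/2)=0.3394305245; c=2·atan2(√a, √(1-a))=1.243864431; dist=6371·c=7924.660 ≈ 7924.7 km; running total=14474.0 km
Leg 2 bearing: y=sinΔλ·cosφ2=0.28585447, x=cosφ1·sinφ2-sinφ1·cosφ2·cosΔλ=0.90286045; θ=atan2(y, x)=17.5683° ≈ 17.6°
Leg 3: φ1=1.2483642, φ2=-0.5855283, Δφ=-1.8338925, Δλ=-4.6870241 rad; a=sin²(Δφ/2)+cosφ1·cosφ2·sin²(Δλ/2)=0.7654293718; c=2·atan2(√a, √(1-a))=2.130409885; dist=6371·c=13572.841 ≈ 13572.8 km; running total=28046.8 km
Leg 3 bearing: y=sinΔλ·cosφ2=0.83315216, x=cosφ1·sinφ2-sinφ1·cosφ2·cosΔλ=-0.15506926; θ=atan2(y, x)=100.5435° ≈ 100.5°
Leg 4: φ1=-0.5855283, φ2=1.2272318, Δφ=1.8127600, Δλ=1.2400407 rad; a=sin²(Δφ/2)+cosφ1·cosφ2·sin²(Δλ/2)=0.7145864764; c=2·atan2(√a, √(1-a))=2.014373241; dist=6371·c=12833.572 ≈ 12833.6 km; running total=40880.4 km
Leg 4 bearing: y=sinΔλ·cosφ2=0.31858752, x=cosφ1·sinφ2-sinφ1·cosφ2·cosΔλ=0.84517014; θ=atan2(y, x)=20.6540° ≈ 20.7°

Leg 1: dist=6549.3 km, bearing=132.3°
Leg 2: dist=7924.7 km, bearing=17.6°
Leg 3: dist=13572.8 km, bearing=100.5°
Leg 4: dist=12833.6 km, bearing=20.7°
Total: 40880.4 km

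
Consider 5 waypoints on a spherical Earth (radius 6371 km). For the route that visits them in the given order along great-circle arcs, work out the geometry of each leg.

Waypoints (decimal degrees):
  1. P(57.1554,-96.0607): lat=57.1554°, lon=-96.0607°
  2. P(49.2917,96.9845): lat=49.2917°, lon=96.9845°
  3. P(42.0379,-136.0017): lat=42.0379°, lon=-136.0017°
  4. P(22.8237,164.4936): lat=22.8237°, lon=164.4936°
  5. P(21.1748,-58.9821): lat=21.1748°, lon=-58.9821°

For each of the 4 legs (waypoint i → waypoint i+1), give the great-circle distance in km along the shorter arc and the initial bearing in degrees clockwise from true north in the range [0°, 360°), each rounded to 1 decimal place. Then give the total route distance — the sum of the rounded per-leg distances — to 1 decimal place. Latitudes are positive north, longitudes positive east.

Leg 1: φ1=0.9975499, φ2=0.8603025, Δφ=-0.1372475, Δλ=3.3692743 rad; a=sin²(Δφ/2)+cosφ1·cosφ2·sin²(Δλ/2)=0.3538704973; c=2·atan2(√a, √(1-a))=1.274208201; dist=6371·c=8117.980 ≈ 8118.0 km; running total=8118.0 km
Leg 1 bearing: y=sinΔλ·cosφ2=-0.14721621, x=cosφ1·sinφ2-sinφ1·cosφ2·cosΔλ=0.94494024; θ=atan2(y, x)=-8.8552° <0 so +360° → 351.1448° ≈ 351.1°
Leg 2: φ1=0.8603025, φ2=0.7336998, Δφ=-0.1266027, Δλ=-4.0663763 rad; a=sin²(Δφ/2)+cosφ1·cosφ2·sin²(Δλ/2)=0.3920049955; c=2·atan2(√a, √(1-a))=1.353090668; dist=6371·c=8620.541 ≈ 8620.5 km; running total=16738.5 km
Leg 2 bearing: y=sinΔλ·cosφ2=0.59304056, x=cosφ1·sinφ2-sinφ1·cosφ2·cosΔλ=0.77566179; θ=atan2(y, x)=37.4001° ≈ 37.4°
Leg 3: φ1=0.7336998, φ2=0.3983487, Δφ=-0.3353511, Δλ=5.2446324 rad; a=sin²(Δφ/2)+cosφ1·cosφ2·sin²(Δλ/2)=0.1964342145; c=2·atan2(√a, √(1-a))=0.918350633; dist=6371·c=5850.812 ≈ 5850.8 km; running total=22589.3 km
Leg 3 bearing: y=sinΔλ·cosφ2=-0.79420436, x=cosφ1·sinφ2-sinφ1·cosφ2·cosΔλ=-0.02511344; θ=atan2(y, x)=-91.8111° <0 so +360° → 268.1889° ≈ 268.2°
Leg 4: φ1=0.3983487, φ2=0.3695700, Δφ=-0.0287787, Δλ=-3.9003868 rad; a=sin²(Δφ/2)+cosφ1·cosφ2·sin²(Δλ/2)=0.7417879099; c=2·atan2(√a, √(1-a))=2.075531690; dist=6371·c=13223.212 ≈ 13223.2 km; running total=35812.5 km
Leg 4 bearing: y=sinΔλ·cosφ2=0.64159185, x=cosφ1·sinφ2-sinφ1·cosφ2·cosΔλ=0.59541106; θ=atan2(y, x)=47.1380° ≈ 47.1°

Leg 1: dist=8118.0 km, bearing=351.1°
Leg 2: dist=8620.5 km, bearing=37.4°
Leg 3: dist=5850.8 km, bearing=268.2°
Leg 4: dist=13223.2 km, bearing=47.1°
Total: 35812.5 km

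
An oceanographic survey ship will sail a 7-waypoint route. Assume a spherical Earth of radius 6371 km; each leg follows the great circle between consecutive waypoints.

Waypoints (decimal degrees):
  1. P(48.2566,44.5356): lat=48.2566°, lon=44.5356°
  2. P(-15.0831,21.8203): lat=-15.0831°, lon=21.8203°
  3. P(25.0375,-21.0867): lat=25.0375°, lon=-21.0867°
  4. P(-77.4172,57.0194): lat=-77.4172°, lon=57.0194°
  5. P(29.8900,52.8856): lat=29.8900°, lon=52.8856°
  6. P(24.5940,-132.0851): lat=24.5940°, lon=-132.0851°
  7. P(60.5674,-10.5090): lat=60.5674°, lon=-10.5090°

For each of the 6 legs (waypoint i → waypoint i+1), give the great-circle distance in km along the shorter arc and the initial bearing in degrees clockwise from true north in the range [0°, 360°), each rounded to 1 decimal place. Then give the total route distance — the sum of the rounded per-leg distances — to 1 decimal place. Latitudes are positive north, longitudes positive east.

Leg 1: φ1=0.8422366, φ2=-0.2632498, Δφ=-1.1054863, Δλ=-0.3964568 rad; a=sin²(Δφ/2)+cosφ1·cosφ2·sin²(Δλ/2)=0.3005817260; c=2·atan2(√a, √(1-a))=1.160548560; dist=6371·c=7393.855 ≈ 7393.9 km; running total=7393.9 km
Leg 1 bearing: y=sinΔλ·cosφ2=-0.37284921, x=cosφ1·sinφ2-sinφ1·cosφ2·cosΔλ=-0.83780241; θ=atan2(y, x)=-156.0094° <0 so +360° → 203.9906° ≈ 204.0°
Leg 2: φ1=-0.2632498, φ2=0.4369868, Δφ=0.7002366, Δλ=-0.7488684 rad; a=sin²(Δφ/2)+cosφ1·cosφ2·sin²(Δλ/2)=0.2346796010; c=2·atan2(√a, √(1-a))=1.011439923; dist=6371·c=6443.884 ≈ 6443.9 km; running total=13837.8 km
Leg 2 bearing: y=sinΔλ·cosφ2=-0.61683529, x=cosφ1·sinφ2-sinφ1·cosφ2·cosΔλ=0.58132140; θ=atan2(y, x)=-46.6978° <0 so +360° → 313.3022° ≈ 313.3°
Leg 3: φ1=0.4369868, φ2=-1.3511850, Δφ=-1.7881718, Δλ=1.3632086 rad; a=sin²(Δφ/2)+cosφ1·cosφ2·sin²(Δλ/2)=0.6861834561; c=2·atan2(√a, √(1-a))=1.952354364; dist=6371·c=12438.4497 ≈ 12438.4 km; running total=26276.2 km
Leg 3 bearing: y=sinΔλ·cosφ2=0.21317322, x=cosφ1·sinφ2-sinφ1·cosφ2·cosΔλ=-0.90327186; θ=atan2(y, x)=166.7211° ≈ 166.7°
Leg 4: φ1=-1.3511850, φ2=0.5216789, Δφ=1.8728640, Δλ=-0.0721484 rad; a=sin²(Δφ/2)+cosφ1·cosφ2·sin²(Δλ/2)=0.6489931078; c=2·atan2(√a, √(1-a))=1.873378660; dist=6371·c=11935.295 ≈ 11935.3 km; running total=38211.5 km
Leg 4 bearing: y=sinΔλ·cosφ2=-0.06249725, x=cosφ1·sinφ2-sinφ1·cosφ2·cosΔλ=0.95252208; θ=atan2(y, x)=-3.7539° <0 so +360° → 356.2461° ≈ 356.2°
Leg 5: φ1=0.5216789, φ2=0.4292463, Δφ=-0.0924326, Δλ=-3.2283477 rad; a=sin²(Δφ/2)+cosφ1·cosφ2·sin²(Δλ/2)=0.7889827369; c=2·atan2(√a, √(1-a))=2.187029705; dist=6371·c=13933.566 ≈ 13933.6 km; running total=52145.1 km
Leg 5 bearing: y=sinΔλ·cosφ2=0.07878572, x=cosφ1·sinφ2-sinφ1·cosφ2·cosΔλ=0.81224917; θ=atan2(y, x)=5.5402° ≈ 5.5°
Leg 6: φ1=0.4292463, φ2=1.0571005, Δφ=0.6278543, Δλ=2.1219032 rad; a=sin²(Δφ/2)+cosφ1·cosφ2·sin²(Δλ/2)=0.4357490115; c=2·atan2(√a, √(1-a))=1.441938042; dist=6371·c=9186.587 ≈ 9186.6 km; running total=61331.7 km
Leg 6 bearing: y=sinΔλ·cosφ2=0.41864545, x=cosφ1·sinφ2-sinφ1·cosφ2·cosΔλ=0.89901236; θ=atan2(y, x)=24.9701° ≈ 25.0°

Leg 1: dist=7393.9 km, bearing=204.0°
Leg 2: dist=6443.9 km, bearing=313.3°
Leg 3: dist=12438.4 km, bearing=166.7°
Leg 4: dist=11935.3 km, bearing=356.2°
Leg 5: dist=13933.6 km, bearing=5.5°
Leg 6: dist=9186.6 km, bearing=25.0°
Total: 61331.7 km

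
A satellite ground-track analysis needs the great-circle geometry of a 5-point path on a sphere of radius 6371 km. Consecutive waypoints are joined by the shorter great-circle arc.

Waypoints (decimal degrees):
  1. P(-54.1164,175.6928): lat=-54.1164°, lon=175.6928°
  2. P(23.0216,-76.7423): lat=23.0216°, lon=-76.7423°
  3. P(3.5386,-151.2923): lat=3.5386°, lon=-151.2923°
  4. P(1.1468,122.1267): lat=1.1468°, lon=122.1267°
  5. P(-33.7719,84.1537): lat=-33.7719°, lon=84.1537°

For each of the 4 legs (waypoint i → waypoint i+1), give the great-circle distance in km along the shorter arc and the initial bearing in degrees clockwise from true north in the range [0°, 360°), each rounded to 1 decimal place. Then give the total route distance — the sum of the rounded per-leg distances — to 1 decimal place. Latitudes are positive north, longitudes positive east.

Leg 1: φ1=-0.9445094, φ2=0.4018027, Δφ=1.3463121, Δλ=-4.4058236 rad; a=sin²(Δφ/2)+cosφ1·cosφ2·sin²(Δλ/2)=0.7398281199; c=2·atan2(√a, √(1-a))=2.071059228; dist=6371·c=13194.718 ≈ 13194.7 km; running total=13194.7 km
Leg 1 bearing: y=sinΔλ·cosφ2=0.87744648, x=cosφ1·sinφ2-sinφ1·cosφ2·cosΔλ=0.00419030; θ=atan2(y, x)=89.7264° ≈ 89.7°
Leg 2: φ1=0.4018027, φ2=0.0617602, Δφ=-0.3400425, Δλ=-1.3011430 rad; a=sin²(Δφ/2)+cosφ1·cosφ2·sin²(Δλ/2)=0.3655744689; c=2·atan2(√a, √(1-a))=1.298596351; dist=6371·c=8273.357 ≈ 8273.4 km; running total=21468.1 km
Leg 2 bearing: y=sinΔλ·cosφ2=-0.96202564, x=cosφ1·sinφ2-sinφ1·cosφ2·cosΔλ=-0.04717819; θ=atan2(y, x)=-92.8076° <0 so +360° → 267.1924° ≈ 267.2°
Leg 3: φ1=0.0617602, φ2=0.0200154, Δφ=-0.0417448, Δλ=4.7720618 rad; a=sin²(Δφ/2)+cosφ1·cosφ2·sin²(Δλ/2)=0.4696264680; c=2·atan2(√a, √(1-a))=1.510011839; dist=6371·c=9620.285 ≈ 9620.3 km; running total=31088.4 km
Leg 3 bearing: y=sinΔλ·cosφ2=-0.99802016, x=cosφ1·sinφ2-sinφ1·cosφ2·cosΔλ=0.01629580; θ=atan2(y, x)=-89.0646° <0 so +360° → 270.9354° ≈ 270.9°
Leg 4: φ1=0.0200154, φ2=-0.5894308, Δφ=-0.6094463, Δλ=-0.6627539 rad; a=sin²(Δφ/2)+cosφ1·cosφ2·sin²(Δλ/2)=0.1779880733; c=2·atan2(√a, √(1-a))=0.871049730; dist=6371·c=5549.458 ≈ 5549.5 km; running total=36637.9 km
Leg 4 bearing: y=sinΔλ·cosφ2=-0.51146430, x=cosφ1·sinφ2-sinφ1·cosφ2·cosΔλ=-0.56889151; θ=atan2(y, x)=-138.0427° <0 so +360° → 221.9573° ≈ 222.0°

Leg 1: dist=13194.7 km, bearing=89.7°
Leg 2: dist=8273.4 km, bearing=267.2°
Leg 3: dist=9620.3 km, bearing=270.9°
Leg 4: dist=5549.5 km, bearing=222.0°
Total: 36637.9 km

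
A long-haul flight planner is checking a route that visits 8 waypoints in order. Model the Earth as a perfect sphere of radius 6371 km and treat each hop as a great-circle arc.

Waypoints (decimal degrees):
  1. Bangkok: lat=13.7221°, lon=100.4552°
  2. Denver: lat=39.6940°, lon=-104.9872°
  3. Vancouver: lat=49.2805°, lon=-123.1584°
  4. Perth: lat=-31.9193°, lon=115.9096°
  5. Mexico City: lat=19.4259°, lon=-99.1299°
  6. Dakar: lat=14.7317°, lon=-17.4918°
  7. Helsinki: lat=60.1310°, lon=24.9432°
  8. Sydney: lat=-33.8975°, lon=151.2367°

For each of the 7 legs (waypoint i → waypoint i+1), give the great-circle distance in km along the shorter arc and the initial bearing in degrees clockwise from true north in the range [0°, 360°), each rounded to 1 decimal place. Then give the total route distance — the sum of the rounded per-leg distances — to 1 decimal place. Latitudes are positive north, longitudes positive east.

Leg 1: φ1=0.2394958, φ2=0.6927910, Δφ=0.4532952, Δλ=-3.5856463 rad; a=sin²(Δφ/2)+cosφ1·cosφ2·sin²(Δλ/2)=0.7617522694; c=2·atan2(√a, √(1-a))=2.121755303; dist=6371·c=13517.703 ≈ 13517.7 km; running total=13517.7 km
Leg 1 bearing: y=sinΔλ·cosφ2=0.33056548, x=cosφ1·sinφ2-sinφ1·cosφ2·cosΔλ=0.78528305; θ=atan2(y, x)=22.8287° ≈ 22.8°
Leg 2: φ1=0.6927910, φ2=0.8601070, Δφ=0.1673160, Δλ=-0.3171473 rad; a=sin²(Δφ/2)+cosφ1·cosφ2·sin²(Δλ/2)=0.0194991481; c=2·atan2(√a, √(1-a))=0.280194374; dist=6371·c=1785.118 ≈ 1785.1 km; running total=15302.8 km
Leg 2 bearing: y=sinΔλ·cosφ2=-0.20344215, x=cosφ1·sinφ2-sinφ1·cosφ2·cosΔλ=0.18731529; θ=atan2(y, x)=-47.3633° <0 so +360° → 312.6367° ≈ 312.6°
Leg 3: φ1=0.8601070, φ2=-0.5570969, Δφ=-1.4172039, Δλ=4.1725237 rad; a=sin²(Δφ/2)+cosφ1·cosφ2·sin²(Δλ/2)=0.8426739816; c=2·atan2(√a, √(1-a))=2.325877748; dist=6371·c=14818.167 ≈ 14818.2 km; running total=30121.0 km
Leg 3 bearing: y=sinΔλ·cosφ2=-0.72807647, x=cosφ1·sinφ2-sinφ1·cosφ2·cosΔλ=-0.01424159; θ=atan2(y, x)=-91.1206° <0 so +360° → 268.8794° ≈ 268.9°
Leg 4: φ1=-0.5570969, φ2=0.3390459, Δφ=0.8961428, Δλ=-3.7531473 rad; a=sin²(Δφ/2)+cosφ1·cosφ2·sin²(Δλ/2)=0.9156200935; c=2·atan2(√a, √(1-a))=2.552131204; dist=6371·c=16259.628 ≈ 16259.6 km; running total=46380.6 km
Leg 4 bearing: y=sinΔλ·cosφ2=0.54145656, x=cosφ1·sinφ2-sinφ1·cosφ2·cosΔλ=-0.12595452; θ=atan2(y, x)=103.0953° ≈ 103.1°
Leg 5: φ1=0.3390459, φ2=0.2571167, Δφ=-0.0819292, Δλ=1.4248536 rad; a=sin²(Δφ/2)+cosφ1·cosφ2·sin²(Δλ/2)=0.3913936216; c=2·atan2(√a, √(1-a))=1.351838186; dist=6371·c=8612.561 ≈ 8612.6 km; running total=54993.2 km
Leg 5 bearing: y=sinΔλ·cosφ2=0.95684593, x=cosφ1·sinφ2-sinφ1·cosφ2·cosΔλ=0.19304013; θ=atan2(y, x)=78.5939° ≈ 78.6°
Leg 6: φ1=0.2571167, φ2=1.0494839, Δφ=0.7923673, Δλ=0.7406305 rad; a=sin²(Δφ/2)+cosφ1·cosφ2·sin²(Δλ/2)=0.2120045027; c=2·atan2(√a, √(1-a))=0.956980405; dist=6371·c=6096.922 ≈ 6096.9 km; running total=61090.1 km
Leg 6 bearing: y=sinΔλ·cosφ2=0.33603974, x=cosφ1·sinφ2-sinφ1·cosφ2·cosΔλ=0.74519237; θ=atan2(y, x)=24.2727° ≈ 24.3°
Leg 7: φ1=1.0494839, φ2=-0.5916230, Δφ=-1.6411069, Δλ=2.2042374 rad; a=sin²(Δφ/2)+cosφ1·cosφ2·sin²(Δλ/2)=0.8641556279; c=2·atan2(√a, √(1-a))=2.386650606; dist=6371·c=15205.351 ≈ 15205.4 km; running total=76295.5 km
Leg 7 bearing: y=sinΔλ·cosφ2=0.66900573, x=cosφ1·sinφ2-sinφ1·cosφ2·cosΔλ=0.14830390; θ=atan2(y, x)=77.5009° ≈ 77.5°

Leg 1: dist=13517.7 km, bearing=22.8°
Leg 2: dist=1785.1 km, bearing=312.6°
Leg 3: dist=14818.2 km, bearing=268.9°
Leg 4: dist=16259.6 km, bearing=103.1°
Leg 5: dist=8612.6 km, bearing=78.6°
Leg 6: dist=6096.9 km, bearing=24.3°
Leg 7: dist=15205.4 km, bearing=77.5°
Total: 76295.5 km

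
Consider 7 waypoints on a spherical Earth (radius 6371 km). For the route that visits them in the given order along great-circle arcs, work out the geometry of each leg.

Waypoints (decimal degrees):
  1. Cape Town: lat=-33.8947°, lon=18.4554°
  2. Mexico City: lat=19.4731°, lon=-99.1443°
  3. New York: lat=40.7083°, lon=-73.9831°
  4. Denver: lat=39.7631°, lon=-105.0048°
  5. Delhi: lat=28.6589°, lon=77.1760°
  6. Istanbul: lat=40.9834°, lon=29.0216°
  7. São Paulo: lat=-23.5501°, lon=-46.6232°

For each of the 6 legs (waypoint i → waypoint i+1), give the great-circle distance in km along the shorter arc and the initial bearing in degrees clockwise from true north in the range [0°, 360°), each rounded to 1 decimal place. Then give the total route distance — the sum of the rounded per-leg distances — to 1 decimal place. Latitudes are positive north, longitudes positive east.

Leg 1: dist=13706.1 km, bearing=272.3°
Leg 2: dist=3357.9 km, bearing=39.8°
Leg 3: dist=2621.7 km, bearing=277.9°
Leg 4: dist=12403.6 km, bearing=357.9°
Leg 5: dist=4542.0 km, bearing=300.7°
Leg 6: dist=10584.7 km, bearing=243.1°
Total: 47216.0 km

Leg 1: φ1=-0.5915741, φ2=0.3398697, Δφ=0.9314438, Δλ=-2.0525020 rad; a=sin²(Δφ/2)+cosφ1·cosφ2·sin²(Δλ/2)=0.7742352481; c=2·atan2(√a, √(1-a))=2.151330287; dist=6371·c=13706.125 ≈ 13706.1 km; running total=13706.1 km
Leg 1 bearing: y=sinΔλ·cosφ2=-0.83551334, x=cosφ1·sinφ2-sinφ1·cosφ2·cosΔλ=0.03312954; θ=atan2(y, x)=-87.7293° <0 so +360° → 272.2707° ≈ 272.3°
Leg 2: φ1=0.3398697, φ2=0.7104939, Δφ=0.3706242, Δλ=0.4391458 rad; a=sin²(Δφ/2)+cosφ1·cosφ2·sin²(Δλ/2)=0.0678553441; c=2·atan2(√a, √(1-a))=0.527060588; dist=6371·c=3357.903 ≈ 3357.9 km; running total=17064.0 km
Leg 2 bearing: y=sinΔλ·cosφ2=0.32229312, x=cosφ1·sinφ2-sinφ1·cosφ2·cosΔλ=0.38617500; θ=atan2(y, x)=39.8476° ≈ 39.8°
Leg 3: φ1=0.7104939, φ2=0.6939970, Δφ=-0.0164969, Δλ=-0.5414308 rad; a=sin²(Δφ/2)+cosφ1·cosφ2·sin²(Δλ/2)=0.0417393287; c=2·atan2(√a, √(1-a))=0.411501337; dist=6371·c=2621.675 ≈ 2621.7 km; running total=19685.7 km
Leg 3 bearing: y=sinΔλ·cosφ2=-0.39615703, x=cosφ1·sinφ2-sinφ1·cosφ2·cosΔλ=0.05521084; θ=atan2(y, x)=-82.0660° <0 so +360° → 277.9340° ≈ 277.9°
Leg 4: φ1=0.6939970, φ2=0.5001922, Δφ=-0.1938049, Δλ=3.1796548 rad; a=sin²(Δφ/2)+cosφ1·cosφ2·sin²(Δλ/2)=0.6836394881; c=2·atan2(√a, √(1-a))=1.946878168; dist=6371·c=12403.561 ≈ 12403.6 km; running total=32089.3 km
Leg 4 bearing: y=sinΔλ·cosφ2=-0.03339110, x=cosφ1·sinφ2-sinφ1·cosφ2·cosΔλ=0.92951126; θ=atan2(y, x)=-2.0574° <0 so +360° → 357.9426° ≈ 357.9°
Leg 5: φ1=0.5001922, φ2=0.7152953, Δφ=0.2151031, Δλ=-0.8404528 rad; a=sin²(Δφ/2)+cosφ1·cosφ2·sin²(Δλ/2)=0.1217736786; c=2·atan2(√a, √(1-a))=0.712924049; dist=6371·c=4542.039 ≈ 4542.0 km; running total=36631.3 km
Leg 5 bearing: y=sinΔλ·cosφ2=-0.56235892, x=cosφ1·sinφ2-sinφ1·cosφ2·cosΔλ=0.33396384; θ=atan2(y, x)=-59.2955° <0 so +360° → 300.7045° ≈ 300.7°
Leg 6: φ1=0.7152953, φ2=-0.4110268, Δφ=-1.1263221, Δλ=-1.3202508 rad; a=sin²(Δφ/2)+cosφ1·cosφ2·sin²(Δλ/2)=0.5452330555; c=2·atan2(√a, √(1-a))=1.661386292; dist=6371·c=10584.692 ≈ 10584.7 km; running total=47216.0 km
Leg 6 bearing: y=sinΔλ·cosφ2=-0.88808888, x=cosφ1·sinφ2-sinφ1·cosφ2·cosΔλ=-0.45068174; θ=atan2(y, x)=-116.9066° <0 so +360° → 243.0934° ≈ 243.1°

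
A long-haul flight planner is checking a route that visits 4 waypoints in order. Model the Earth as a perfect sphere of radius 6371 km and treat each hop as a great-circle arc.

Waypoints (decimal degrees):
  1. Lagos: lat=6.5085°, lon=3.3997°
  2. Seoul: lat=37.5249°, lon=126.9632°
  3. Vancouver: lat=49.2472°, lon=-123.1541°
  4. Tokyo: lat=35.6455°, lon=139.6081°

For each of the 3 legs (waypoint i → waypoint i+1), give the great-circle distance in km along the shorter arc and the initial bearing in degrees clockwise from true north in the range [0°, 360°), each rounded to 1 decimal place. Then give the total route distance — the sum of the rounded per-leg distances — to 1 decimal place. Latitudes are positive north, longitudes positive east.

Leg 1: φ1=0.1135948, φ2=0.6549331, Δφ=0.5413383, Δλ=2.1565899 rad; a=sin²(Δφ/2)+cosφ1·cosφ2·sin²(Δλ/2)=0.6832996109; c=2·atan2(√a, √(1-a))=1.946147442; dist=6371·c=12398.905 ≈ 12398.9 km; running total=12398.9 km
Leg 1 bearing: y=sinΔλ·cosφ2=0.66085989, x=cosφ1·sinφ2-sinφ1·cosφ2·cosΔλ=0.65488107; θ=atan2(y, x)=45.2604° ≈ 45.3°
Leg 2: φ1=0.6549331, φ2=0.8595258, Δφ=0.2045927, Δλ=-4.3653704 rad; a=sin²(Δφ/2)+cosφ1·cosφ2·sin²(Δλ/2)=0.3573290992; c=2·atan2(√a, √(1-a))=1.281433289; dist=6371·c=8164.011 ≈ 8164.0 km; running total=20562.9 km
Leg 2 bearing: y=sinΔλ·cosφ2=0.61388412, x=cosφ1·sinφ2-sinφ1·cosφ2·cosΔλ=0.73602061; θ=atan2(y, x)=39.8301° ≈ 39.8°
Leg 3: φ1=0.8595258, φ2=0.6221313, Δφ=-0.2373944, Δλ=4.5860655 rad; a=sin²(Δφ/2)+cosφ1·cosφ2·sin²(Δλ/2)=0.3126842616; c=2·atan2(√a, √(1-a))=1.186797054; dist=6371·c=7561.084 ≈ 7561.1 km; running total=28124.0 km
Leg 3 bearing: y=sinΔλ·cosφ2=-0.80616296, x=cosφ1·sinφ2-sinφ1·cosφ2·cosΔλ=0.45798748; θ=atan2(y, x)=-60.3988° <0 so +360° → 299.6012° ≈ 299.6°

Leg 1: dist=12398.9 km, bearing=45.3°
Leg 2: dist=8164.0 km, bearing=39.8°
Leg 3: dist=7561.1 km, bearing=299.6°
Total: 28124.0 km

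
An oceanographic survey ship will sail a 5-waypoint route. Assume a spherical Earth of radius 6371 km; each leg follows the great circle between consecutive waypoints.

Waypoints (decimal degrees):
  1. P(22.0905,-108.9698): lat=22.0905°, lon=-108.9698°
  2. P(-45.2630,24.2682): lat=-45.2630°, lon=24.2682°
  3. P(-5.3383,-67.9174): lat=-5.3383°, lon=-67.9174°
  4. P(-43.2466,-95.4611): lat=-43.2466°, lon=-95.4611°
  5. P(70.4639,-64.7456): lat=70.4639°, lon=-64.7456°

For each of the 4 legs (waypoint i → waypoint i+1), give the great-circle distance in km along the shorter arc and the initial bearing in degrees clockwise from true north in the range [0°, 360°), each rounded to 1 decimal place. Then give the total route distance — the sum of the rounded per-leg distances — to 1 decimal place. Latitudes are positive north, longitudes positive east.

Leg 1: dist=15072.9 km, bearing=132.9°
Leg 2: dist=9756.7 km, bearing=264.7°
Leg 3: dist=5006.6 km, bearing=208.4°
Leg 4: dist=12883.8 km, bearing=10.9°
Total: 42720.0 km

Leg 1: φ1=0.3855520, φ2=-0.7899884, Δφ=-1.1755403, Δλ=2.3254418 rad; a=sin²(Δφ/2)+cosφ1·cosφ2·sin²(Δλ/2)=0.8569530373; c=2·atan2(√a, √(1-a))=2.365856975; dist=6371·c=15072.875 ≈ 15072.9 km; running total=15072.9 km
Leg 1 bearing: y=sinΔλ·cosφ2=0.51276750, x=cosφ1·sinφ2-sinφ1·cosφ2·cosΔλ=-0.47687273; θ=atan2(y, x)=132.9228° ≈ 132.9°
Leg 2: φ1=-0.7899884, φ2=-0.0931709, Δφ=0.6968175, Δλ=-1.6089422 rad; a=sin²(Δφ/2)+cosφ1·cosφ2·sin²(Δλ/2)=0.4803192089; c=2·atan2(√a, √(1-a))=1.531424573; dist=6371·c=9756.706 ≈ 9756.7 km; running total=24829.6 km
Leg 2 bearing: y=sinΔλ·cosφ2=-0.99493842, x=cosφ1·sinφ2-sinφ1·cosφ2·cosΔλ=-0.09245654; θ=atan2(y, x)=-95.3091° <0 so +360° → 264.6909° ≈ 264.7°
Leg 3: φ1=-0.0931709, φ2=-0.7547956, Δφ=-0.6616246, Δλ=-0.4807283 rad; a=sin²(Δφ/2)+cosφ1·cosφ2·sin²(Δλ/2)=0.1466030854; c=2·atan2(√a, √(1-a))=0.785840646; dist=6371·c=5006.591 ≈ 5006.6 km; running total=29836.2 km
Leg 3 bearing: y=sinΔλ·cosφ2=-0.33683575, x=cosφ1·sinφ2-sinφ1·cosφ2·cosΔλ=-0.62208051; θ=atan2(y, x)=-151.5659° <0 so +360° → 208.4341° ≈ 208.4°
Leg 4: φ1=-0.7547956, φ2=1.2298271, Δφ=1.9846226, Δλ=0.5360866 rad; a=sin²(Δφ/2)+cosφ1·cosφ2·sin²(Δλ/2)=0.7181432998; c=2·atan2(√a, √(1-a))=2.022263969; dist=6371·c=12883.844 ≈ 12883.8 km; running total=42720.0 km
Leg 4 bearing: y=sinΔλ·cosφ2=0.17080370, x=cosφ1·sinφ2-sinφ1·cosφ2·cosΔλ=0.88344785; θ=atan2(y, x)=10.9424° ≈ 10.9°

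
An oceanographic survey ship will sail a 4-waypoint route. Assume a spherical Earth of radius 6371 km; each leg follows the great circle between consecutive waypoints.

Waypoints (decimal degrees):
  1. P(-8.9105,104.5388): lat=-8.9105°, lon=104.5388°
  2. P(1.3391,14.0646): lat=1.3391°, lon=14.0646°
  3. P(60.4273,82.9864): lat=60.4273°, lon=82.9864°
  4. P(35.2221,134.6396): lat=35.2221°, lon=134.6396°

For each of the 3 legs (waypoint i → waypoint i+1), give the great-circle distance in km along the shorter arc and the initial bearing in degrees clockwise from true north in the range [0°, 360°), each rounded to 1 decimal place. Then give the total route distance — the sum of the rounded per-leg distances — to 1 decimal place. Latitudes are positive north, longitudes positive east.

Leg 1: dist=10082.7 km, bearing=271.2°
Leg 2: dist=8739.2 km, bearing=28.0°
Leg 3: dist=4587.6 km, bearing=103.7°
Total: 23409.5 km

Leg 1: φ1=-0.1555176, φ2=0.0233717, Δφ=0.1788893, Δλ=-1.5790727 rad; a=sin²(Δφ/2)+cosφ1·cosφ2·sin²(Δλ/2)=0.5058969445; c=2·atan2(√a, √(1-a))=1.582590489; dist=6371·c=10082.684 ≈ 10082.7 km; running total=10082.7 km
Leg 1 bearing: y=sinΔλ·cosφ2=-0.99969265, x=cosφ1·sinφ2-sinφ1·cosφ2·cosΔλ=0.02180597; θ=atan2(y, x)=-88.7504° <0 so +360° → 271.2496° ≈ 271.2°
Leg 2: φ1=0.0233717, φ2=1.0546553, Δφ=1.0312836, Δλ=1.2029123 rad; a=sin²(Δφ/2)+cosφ1·cosφ2·sin²(Δλ/2)=0.4011150593; c=2·atan2(√a, √(1-a))=1.371713985; dist=6371·c=8739.190 ≈ 8739.2 km; running total=18821.9 km
Leg 2 bearing: y=sinΔλ·cosφ2=0.46050581, x=cosφ1·sinφ2-sinφ1·cosφ2·cosΔλ=0.86534471; θ=atan2(y, x)=28.0203° ≈ 28.0°
Leg 3: φ1=1.0546553, φ2=0.6147416, Δφ=-0.4399137, Δλ=0.9015184 rad; a=sin²(Δφ/2)+cosφ1·cosφ2·sin²(Δλ/2)=0.1241241716; c=2·atan2(√a, √(1-a))=0.720082000; dist=6371·c=4587.642 ≈ 4587.6 km; running total=23409.5 km
Leg 3 bearing: y=sinΔλ·cosφ2=0.64068770, x=cosφ1·sinφ2-sinφ1·cosφ2·cosΔλ=-0.15616889; θ=atan2(y, x)=103.6988° ≈ 103.7°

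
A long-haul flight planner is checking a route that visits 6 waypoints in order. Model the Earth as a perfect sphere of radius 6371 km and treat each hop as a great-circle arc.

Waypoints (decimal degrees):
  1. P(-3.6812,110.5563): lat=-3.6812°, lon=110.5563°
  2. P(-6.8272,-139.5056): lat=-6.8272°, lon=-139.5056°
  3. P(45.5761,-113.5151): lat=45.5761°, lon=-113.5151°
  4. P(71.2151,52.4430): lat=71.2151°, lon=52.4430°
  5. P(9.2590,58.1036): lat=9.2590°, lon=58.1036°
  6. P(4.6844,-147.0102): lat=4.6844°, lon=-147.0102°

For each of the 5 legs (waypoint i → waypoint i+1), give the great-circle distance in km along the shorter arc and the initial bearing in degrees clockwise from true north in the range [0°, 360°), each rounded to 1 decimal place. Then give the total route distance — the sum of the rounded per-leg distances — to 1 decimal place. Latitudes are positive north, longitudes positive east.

Leg 1: φ1=-0.0642491, φ2=-0.1191571, Δφ=-0.0549081, Δλ=-4.3644035 rad; a=sin²(Δφ/2)+cosφ1·cosφ2·sin²(Δλ/2)=0.6651278846; c=2·atan2(√a, √(1-a))=1.907370862; dist=6371·c=12151.860 ≈ 12151.9 km; running total=12151.9 km
Leg 1 bearing: y=sinΔλ·cosφ2=0.93339578, x=cosφ1·sinφ2-sinφ1·cosφ2·cosΔλ=-0.14036899; θ=atan2(y, x)=98.5524° ≈ 98.6°
Leg 2: φ1=-0.1191571, φ2=0.7954530, Δφ=0.9146101, Δλ=0.4536198 rad; a=sin²(Δφ/2)+cosφ1·cosφ2·sin²(Δλ/2)=0.2300939498; c=2·atan2(√a, √(1-a))=1.000582449; dist=6371·c=6374.711 ≈ 6374.7 km; running total=18526.6 km
Leg 2 bearing: y=sinΔλ·cosφ2=0.30673853, x=cosφ1·sinφ2-sinφ1·cosφ2·cosΔλ=0.78390967; θ=atan2(y, x)=21.3701° ≈ 21.4°
Leg 3: φ1=0.7954530, φ2=1.2429380, Δφ=0.4474850, Δλ=2.8965153 rad; a=sin²(Δφ/2)+cosφ1·cosφ2·sin²(Δλ/2)=0.2712621554; c=2·atan2(√a, √(1-a))=1.095641994; dist=6371·c=6980.335 ≈ 6980.3 km; running total=25506.9 km
Leg 3 bearing: y=sinΔλ·cosφ2=0.07813124, x=cosφ1·sinφ2-sinφ1·cosφ2·cosΔλ=0.88578299; θ=atan2(y, x)=5.0408° ≈ 5.0°
Leg 4: φ1=1.2429380, φ2=0.1616000, Δφ=-1.0813379, Δλ=0.0987961 rad; a=sin²(Δφ/2)+cosφ1·cosφ2·sin²(Δλ/2)=0.2657009357; c=2·atan2(√a, √(1-a))=1.083093102; dist=6371·c=6900.386 ≈ 6900.4 km; running total=32407.3 km
Leg 4 bearing: y=sinΔλ·cosφ2=0.09735036, x=cosφ1·sinφ2-sinφ1·cosφ2·cosΔλ=-0.87803115; θ=atan2(y, x)=173.6733° ≈ 173.7°
Leg 5: φ1=0.1616000, φ2=0.0817582, Δφ=-0.0798418, Δλ=-3.5799112 rad; a=sin²(Δφ/2)+cosφ1·cosφ2·sin²(Δλ/2)=0.9387720821; c=2·atan2(√a, √(1-a))=2.641512568; dist=6371·c=16829.077 ≈ 16829.1 km; running total=49236.4 km
Leg 5 bearing: y=sinΔλ·cosφ2=0.42299982, x=cosφ1·sinφ2-sinφ1·cosφ2·cosΔλ=0.22580388; θ=atan2(y, x)=61.9060° ≈ 61.9°

Leg 1: dist=12151.9 km, bearing=98.6°
Leg 2: dist=6374.7 km, bearing=21.4°
Leg 3: dist=6980.3 km, bearing=5.0°
Leg 4: dist=6900.4 km, bearing=173.7°
Leg 5: dist=16829.1 km, bearing=61.9°
Total: 49236.4 km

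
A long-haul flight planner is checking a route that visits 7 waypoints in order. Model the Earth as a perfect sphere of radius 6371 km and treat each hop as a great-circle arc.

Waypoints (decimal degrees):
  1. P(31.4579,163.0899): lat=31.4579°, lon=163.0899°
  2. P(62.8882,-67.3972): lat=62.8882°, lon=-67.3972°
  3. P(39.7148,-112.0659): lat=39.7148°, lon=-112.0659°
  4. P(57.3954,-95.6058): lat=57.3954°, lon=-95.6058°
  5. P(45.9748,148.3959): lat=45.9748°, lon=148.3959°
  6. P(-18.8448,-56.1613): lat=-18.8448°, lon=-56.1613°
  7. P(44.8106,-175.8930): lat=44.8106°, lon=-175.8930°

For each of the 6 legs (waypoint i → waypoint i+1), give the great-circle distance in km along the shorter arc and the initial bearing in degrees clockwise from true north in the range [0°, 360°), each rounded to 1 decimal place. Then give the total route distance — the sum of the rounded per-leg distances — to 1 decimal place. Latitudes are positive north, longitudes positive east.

Leg 1: φ1=0.5490439, φ2=1.0976062, Δφ=0.5485622, Δλ=-4.0227588 rad; a=sin²(Δφ/2)+cosφ1·cosφ2·sin²(Δλ/2)=0.3914064875; c=2·atan2(√a, √(1-a))=1.351864547; dist=6371·c=8612.729 ≈ 8612.7 km; running total=8612.7 km
Leg 1 bearing: y=sinΔλ·cosφ2=0.35158584, x=cosφ1·sinφ2-sinφ1·cosφ2·cosΔλ=0.91061364; θ=atan2(y, x)=21.1115° ≈ 21.1°
Leg 2: φ1=1.0976062, φ2=0.6931540, Δφ=-0.4044521, Δλ=-0.7796159 rad; a=sin²(Δφ/2)+cosφ1·cosφ2·sin²(Δλ/2)=0.0909649427; c=2·atan2(√a, √(1-a))=0.612748992; dist=6371·c=3903.824 ≈ 3903.8 km; running total=12516.5 km
Leg 2 bearing: y=sinΔλ·cosφ2=-0.54077672, x=cosφ1·sinφ2-sinφ1·cosφ2·cosΔλ=-0.19575962; θ=atan2(y, x)=-109.9001° <0 so +360° → 250.0999° ≈ 250.1°
Leg 3: φ1=0.6931540, φ2=1.0017387, Δφ=0.3085847, Δλ=0.2872829 rad; a=sin²(Δφ/2)+cosφ1·cosφ2·sin²(Δλ/2)=0.0321113411; c=2·atan2(√a, √(1-a))=0.360339088; dist=6371·c=2295.720 ≈ 2295.7 km; running total=14812.2 km
Leg 3 bearing: y=sinΔλ·cosφ2=0.15267856, x=cosφ1·sinφ2-sinφ1·cosφ2·cosΔλ=0.31782081; θ=atan2(y, x)=25.6593° ≈ 25.7°
Leg 4: φ1=1.0017387, φ2=0.8024116, Δφ=-0.1993271, Δλ=4.2586330 rad; a=sin²(Δφ/2)+cosφ1·cosφ2·sin²(Δλ/2)=0.2792149221; c=2·atan2(√a, √(1-a))=1.113448395; dist=6371·c=7093.780 ≈ 7093.8 km; running total=21906.0 km
Leg 4 bearing: y=sinΔλ·cosφ2=-0.62464815, x=cosφ1·sinφ2-sinφ1·cosφ2·cosΔλ=0.64407336; θ=atan2(y, x)=-44.1228° <0 so +360° → 315.8772° ≈ 315.9°
Leg 5: φ1=0.8024116, φ2=-0.3289038, Δφ=-1.1313154, Δλ=-3.5701966 rad; a=sin²(Δφ/2)+cosφ1·cosφ2·sin²(Δλ/2)=0.9152405581; c=2·atan2(√a, √(1-a))=2.550767147; dist=6371·c=16250.937 ≈ 16250.9 km; running total=38156.9 km
Leg 5 bearing: y=sinΔλ·cosφ2=0.39332399, x=cosφ1·sinφ2-sinφ1·cosφ2·cosΔλ=0.39445831; θ=atan2(y, x)=44.9175° ≈ 44.9°
Leg 6: φ1=-0.3289038, φ2=0.7820925, Δφ=1.1109963, Δλ=-2.0897124 rad; a=sin²(Δφ/2)+cosφ1·cosφ2·sin²(Δλ/2)=0.7803114774; c=2·atan2(√a, √(1-a))=2.165934232; dist=6371·c=13799.167 ≈ 13799.2 km; running total=51956.1 km
Leg 6 bearing: y=sinΔλ·cosφ2=-0.61604769, x=cosφ1·sinφ2-sinφ1·cosφ2·cosΔλ=0.55334180; θ=atan2(y, x)=-48.0694° <0 so +360° → 311.9306° ≈ 311.9°

Leg 1: dist=8612.7 km, bearing=21.1°
Leg 2: dist=3903.8 km, bearing=250.1°
Leg 3: dist=2295.7 km, bearing=25.7°
Leg 4: dist=7093.8 km, bearing=315.9°
Leg 5: dist=16250.9 km, bearing=44.9°
Leg 6: dist=13799.2 km, bearing=311.9°
Total: 51956.1 km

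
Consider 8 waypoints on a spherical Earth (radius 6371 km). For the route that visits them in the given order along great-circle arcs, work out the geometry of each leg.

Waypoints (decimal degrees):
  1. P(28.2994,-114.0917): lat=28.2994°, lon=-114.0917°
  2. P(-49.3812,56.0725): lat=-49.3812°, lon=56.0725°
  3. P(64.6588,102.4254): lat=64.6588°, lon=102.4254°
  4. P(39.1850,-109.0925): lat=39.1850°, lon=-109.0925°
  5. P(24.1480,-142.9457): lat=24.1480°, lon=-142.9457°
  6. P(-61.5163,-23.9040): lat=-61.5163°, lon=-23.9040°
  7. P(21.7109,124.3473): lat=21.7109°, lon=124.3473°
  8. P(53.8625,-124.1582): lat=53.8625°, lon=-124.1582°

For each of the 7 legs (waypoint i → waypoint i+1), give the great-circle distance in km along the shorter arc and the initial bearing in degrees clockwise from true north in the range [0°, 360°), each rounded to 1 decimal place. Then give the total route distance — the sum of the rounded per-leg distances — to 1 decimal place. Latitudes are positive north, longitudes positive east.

Leg 1: dist=17525.9 km, bearing=163.0°
Leg 2: dist=13297.1 km, bearing=20.9°
Leg 3: dist=8144.9 km, bearing=25.0°
Leg 4: dist=3584.6 km, bearing=252.4°
Leg 5: dist=13878.0 km, bearing=149.5°
Leg 6: dist=14964.8 km, bearing=136.7°
Leg 7: dist=9382.2 km, bearing=33.5°
Total: 80777.5 km

Leg 1: φ1=0.4939177, φ2=-0.8618645, Δφ=-1.3557822, Δλ=2.9699256 rad; a=sin²(Δφ/2)+cosφ1·cosφ2·sin²(Δλ/2)=0.9623211819; c=2·atan2(√a, √(1-a))=2.750891767; dist=6371·c=17525.931 ≈ 17525.9 km; running total=17525.9 km
Leg 1 bearing: y=sinΔλ·cosφ2=0.11121117, x=cosφ1·sinφ2-sinφ1·cosφ2·cosΔλ=-0.36423698; θ=atan2(y, x)=163.0212° ≈ 163.0°
Leg 2: φ1=-0.8618645, φ2=1.1285090, Δφ=1.9903735, Δλ=0.8090107 rad; a=sin²(Δφ/2)+cosφ1·cosφ2·sin²(Δλ/2)=0.7468469384; c=2·atan2(√a, √(1-a))=2.087128597; dist=6371·c=13297.096 ≈ 13297.1 km; running total=30823.0 km
Leg 2 bearing: y=sinΔλ·cosφ2=0.30970850, x=cosφ1·sinφ2-sinφ1·cosφ2·cosΔλ=0.81261738; θ=atan2(y, x)=20.8631° ≈ 20.9°
Leg 3: φ1=1.1285090, φ2=0.6839073, Δφ=-0.4446017, Δλ=-3.6916838 rad; a=sin²(Δφ/2)+cosφ1·cosφ2·sin²(Δλ/2)=0.3558914844; c=2·atan2(√a, √(1-a))=1.278431994; dist=6371·c=8144.890 ≈ 8144.9 km; running total=38967.9 km
Leg 3 bearing: y=sinΔλ·cosφ2=0.40520028, x=cosφ1·sinφ2-sinφ1·cosφ2·cosΔλ=0.86760802; θ=atan2(y, x)=25.0341° ≈ 25.0°
Leg 4: φ1=0.6839073, φ2=0.4214621, Δφ=-0.2624452, Δλ=-0.5908498 rad; a=sin²(Δφ/2)+cosφ1·cosφ2·sin²(Δλ/2)=0.0770743223; c=2·atan2(√a, √(1-a))=0.562637138; dist=6371·c=3584.561 ≈ 3584.6 km; running total=42552.5 km
Leg 4 bearing: y=sinΔλ·cosφ2=-0.50831902, x=cosφ1·sinφ2-sinφ1·cosφ2·cosΔλ=-0.16170115; θ=atan2(y, x)=-107.6464° <0 so +360° → 252.3536° ≈ 252.4°
Leg 5: φ1=0.4214621, φ2=-1.0736620, Δφ=-1.4951241, Δλ=2.0776696 rad; a=sin²(Δφ/2)+cosφ1·cosφ2·sin²(Δλ/2)=0.7854146865; c=2·atan2(√a, √(1-a))=2.178311942; dist=6371·c=13878.025 ≈ 13878.0 km; running total=56430.5 km
Leg 5 bearing: y=sinΔλ·cosφ2=0.41694539, x=cosφ1·sinφ2-sinφ1·cosφ2·cosΔλ=-0.70732621; θ=atan2(y, x)=149.4821° ≈ 149.5°
Leg 6: φ1=-1.0736620, φ2=0.3789267, Δφ=1.4525887, Δλ=2.5874733 rad; a=sin²(Δφ/2)+cosφ1·cosφ2·sin²(Δλ/2)=0.8509614313; c=2·atan2(√a, √(1-a))=2.348889935; dist=6371·c=14964.778 ≈ 14964.8 km; running total=71395.3 km
Leg 6 bearing: y=sinΔλ·cosφ2=0.48886755, x=cosφ1·sinφ2-sinφ1·cosφ2·cosΔλ=-0.51798920; θ=atan2(y, x)=136.6567° ≈ 136.7°
Leg 7: φ1=0.3789267, φ2=0.9400780, Δφ=0.5611513, Δλ=-4.3372392 rad; a=sin²(Δφ/2)+cosφ1·cosφ2·sin²(Δλ/2)=0.4510010752; c=2·atan2(√a, √(1-a))=1.472640940; dist=6371·c=9382.195 ≈ 9382.2 km; running total=80777.5 km
Leg 7 bearing: y=sinΔλ·cosφ2=0.54871130, x=cosφ1·sinφ2-sinφ1·cosφ2·cosΔλ=0.83024835; θ=atan2(y, x)=33.4607° ≈ 33.5°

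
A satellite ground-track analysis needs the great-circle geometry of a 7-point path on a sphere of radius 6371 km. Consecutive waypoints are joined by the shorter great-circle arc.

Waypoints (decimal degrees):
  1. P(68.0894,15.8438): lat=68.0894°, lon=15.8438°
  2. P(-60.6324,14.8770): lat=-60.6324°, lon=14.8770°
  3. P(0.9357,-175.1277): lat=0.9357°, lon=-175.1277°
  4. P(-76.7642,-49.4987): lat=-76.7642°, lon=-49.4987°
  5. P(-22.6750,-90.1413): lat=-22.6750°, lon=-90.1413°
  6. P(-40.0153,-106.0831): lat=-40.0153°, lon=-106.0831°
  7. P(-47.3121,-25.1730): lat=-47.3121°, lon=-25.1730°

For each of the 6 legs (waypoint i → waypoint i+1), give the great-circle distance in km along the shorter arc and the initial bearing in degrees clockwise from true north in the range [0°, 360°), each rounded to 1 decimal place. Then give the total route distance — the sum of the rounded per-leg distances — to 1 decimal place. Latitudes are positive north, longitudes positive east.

Leg 1: dist=14313.4 km, bearing=180.6°
Leg 2: dist=13322.2 km, bearing=168.5°
Leg 3: dist=10962.0 km, bearing=169.2°
Leg 4: dist=6406.8 km, bearing=314.6°
Leg 5: dist=2443.1 km, bearing=214.2°
Leg 6: dist=6261.6 km, bearing=126.4°
Total: 53709.1 km

Leg 1: φ1=1.1883842, φ2=-1.0582350, Δφ=-2.2466192, Δλ=-0.0168738 rad; a=sin²(Δφ/2)+cosφ1·cosφ2·sin²(Δλ/2)=0.8127828013; c=2·atan2(√a, √(1-a))=2.246652621; dist=6371·c=14313.424 ≈ 14313.4 km; running total=14313.4 km
Leg 1 bearing: y=sinΔλ·cosφ2=-0.00827473, x=cosφ1·sinφ2-sinφ1·cosφ2·cosΔλ=-0.78012769; θ=atan2(y, x)=-179.3923° <0 so +360° → 180.6077° ≈ 180.6°
Leg 2: φ1=-1.0582350, φ2=0.0163310, Δφ=1.0745661, Δλ=-3.3162076 rad; a=sin²(Δφ/2)+cosφ1·cosφ2·sin²(Δλ/2)=0.7485604565; c=2·atan2(√a, √(1-a))=2.091073797; dist=6371·c=13322.231 ≈ 13322.2 km; running total=27635.6 km
Leg 2 bearing: y=sinΔλ·cosφ2=0.17370579, x=cosφ1·sinφ2-sinφ1·cosφ2·cosΔλ=-0.85011593; θ=atan2(y, x)=168.4516° ≈ 168.5°
Leg 3: φ1=0.0163310, φ2=-1.3397880, Δφ=-1.3561191, Δλ=2.1926397 rad; a=sin²(Δφ/2)+cosφ1·cosφ2·sin²(Δλ/2)=0.5746276620; c=2·atan2(√a, √(1-a))=1.720611445; dist=6371·c=10962.016 ≈ 10962.0 km; running total=38597.6 km
Leg 3 bearing: y=sinΔλ·cosφ2=0.18609937, x=cosφ1·sinφ2-sinφ1·cosφ2·cosΔλ=-0.97112814; θ=atan2(y, x)=169.1518° ≈ 169.2°
Leg 4: φ1=-1.3397880, φ2=-0.3957534, Δφ=0.9440346, Δλ=-0.7093472 rad; a=sin²(Δφ/2)+cosφ1·cosφ2·sin²(Δλ/2)=0.2322170351; c=2·atan2(√a, √(1-a))=1.005618581; dist=6371·c=6406.796 ≈ 6406.8 km; running total=45004.4 km
Leg 4 bearing: y=sinΔλ·cosφ2=-0.60099425, x=cosφ1·sinφ2-sinφ1·cosφ2·cosΔλ=0.59327485; θ=atan2(y, x)=-45.3703° <0 so +360° → 314.6297° ≈ 314.6°
Leg 5: φ1=-0.3957534, φ2=-0.6983987, Δφ=-0.3026453, Δλ=-0.2782369 rad; a=sin²(Δφ/2)+cosφ1·cosφ2·sin²(Δλ/2)=0.0363132543; c=2·atan2(√a, √(1-a))=0.383465889; dist=6371·c=2443.061 ≈ 2443.1 km; running total=47447.5 km
Leg 5 bearing: y=sinΔλ·cosφ2=-0.21035521, x=cosφ1·sinφ2-sinφ1·cosφ2·cosΔλ=-0.30940118; θ=atan2(y, x)=-145.7891° <0 so +360° → 214.2109° ≈ 214.2°
Leg 6: φ1=-0.6983987, φ2=-0.8257519, Δφ=-0.1273532, Δλ=1.4121476 rad; a=sin²(Δφ/2)+cosφ1·cosφ2·sin²(Δλ/2)=0.2226640108; c=2·atan2(√a, √(1-a))=0.982827636; dist=6371·c=6261.595 ≈ 6261.6 km; running total=53709.1 km
Leg 6 bearing: y=sinΔλ·cosφ2=0.66948985, x=cosφ1·sinφ2-sinφ1·cosφ2·cosΔλ=-0.49408738; θ=atan2(y, x)=126.4275° ≈ 126.4°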